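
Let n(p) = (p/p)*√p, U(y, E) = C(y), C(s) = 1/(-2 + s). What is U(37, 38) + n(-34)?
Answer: 1/35 + I*√34 ≈ 0.028571 + 5.831*I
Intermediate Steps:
U(y, E) = 1/(-2 + y)
n(p) = √p (n(p) = 1*√p = √p)
U(37, 38) + n(-34) = 1/(-2 + 37) + √(-34) = 1/35 + I*√34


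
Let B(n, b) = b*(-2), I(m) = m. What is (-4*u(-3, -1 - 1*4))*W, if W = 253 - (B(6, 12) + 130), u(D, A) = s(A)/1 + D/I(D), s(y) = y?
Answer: 2352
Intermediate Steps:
B(n, b) = -2*b
u(D, A) = 1 + A (u(D, A) = A/1 + D/D = A*1 + 1 = A + 1 = 1 + A)
W = 147 (W = 253 - (-2*12 + 130) = 253 - (-24 + 130) = 253 - 1*106 = 253 - 106 = 147)
(-4*u(-3, -1 - 1*4))*W = -4*(1 + (-1 - 1*4))*147 = -4*(1 + (-1 - 4))*147 = -4*(1 - 5)*147 = -4*(-4)*147 = 16*147 = 2352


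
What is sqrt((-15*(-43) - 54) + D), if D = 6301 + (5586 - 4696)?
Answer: sqrt(7782) ≈ 88.216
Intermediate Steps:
D = 7191 (D = 6301 + 890 = 7191)
sqrt((-15*(-43) - 54) + D) = sqrt((-15*(-43) - 54) + 7191) = sqrt((645 - 54) + 7191) = sqrt(591 + 7191) = sqrt(7782)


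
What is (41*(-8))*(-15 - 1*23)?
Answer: 12464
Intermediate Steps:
(41*(-8))*(-15 - 1*23) = -328*(-15 - 23) = -328*(-38) = 12464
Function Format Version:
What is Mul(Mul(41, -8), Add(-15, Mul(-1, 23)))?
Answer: 12464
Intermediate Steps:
Mul(Mul(41, -8), Add(-15, Mul(-1, 23))) = Mul(-328, Add(-15, -23)) = Mul(-328, -38) = 12464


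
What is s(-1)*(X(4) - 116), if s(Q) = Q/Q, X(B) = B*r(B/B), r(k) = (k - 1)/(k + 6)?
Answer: -116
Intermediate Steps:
r(k) = (-1 + k)/(6 + k)
X(B) = 0 (X(B) = B*((-1 + B/B)/(6 + B/B)) = B*((-1 + 1)/(6 + 1)) = B*(0/7) = B*((⅐)*0) = B*0 = 0)
s(Q) = 1
s(-1)*(X(4) - 116) = 1*(0 - 116) = 1*(-116) = -116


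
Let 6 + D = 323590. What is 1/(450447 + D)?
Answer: 1/774031 ≈ 1.2919e-6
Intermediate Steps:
D = 323584 (D = -6 + 323590 = 323584)
1/(450447 + D) = 1/(450447 + 323584) = 1/774031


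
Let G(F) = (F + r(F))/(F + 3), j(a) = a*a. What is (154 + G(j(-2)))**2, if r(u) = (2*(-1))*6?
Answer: 1144900/49 ≈ 23365.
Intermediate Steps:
r(u) = -12 (r(u) = -2*6 = -12)
j(a) = a**2
G(F) = (-12 + F)/(3 + F) (G(F) = (F - 12)/(F + 3) = (-12 + F)/(3 + F))
(154 + G(j(-2)))**2 = (154 + (-12 + (-2)**2)/(3 + (-2)**2))**2 = (154 + (-12 + 4)/(3 + 4))**2 = (154 - 8/7)**2 = (1070/7)**2 = 1144900/49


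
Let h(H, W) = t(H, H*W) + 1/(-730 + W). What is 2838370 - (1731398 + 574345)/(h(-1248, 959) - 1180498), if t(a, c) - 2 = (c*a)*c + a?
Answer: 1161944704280708811218857/409370414808748783 ≈ 2.8384e+6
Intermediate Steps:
t(a, c) = 2 + a + a*c**2 (t(a, c) = 2 + ((c*a)*c + a) = 2 + ((a*c)*c + a) = 2 + (a*c**2 + a) = 2 + (a + a*c**2) = 2 + a + a*c**2)
h(H, W) = 2 + H + 1/(-730 + W) + H**3*W**2 (h(H, W) = (2 + H + H*(H*W)**2) + 1/(-730 + W) = (2 + H + H*(H**2*W**2)) + 1/(-730 + W) = (2 + H + H**3*W**2) + 1/(-730 + W) = 2 + H + 1/(-730 + W) + H**3*W**2)
2838370 - (1731398 + 574345)/(h(-1248, 959) - 1180498) = 2838370 - (1731398 + 574345)/((-1459 - 730*(-1248) + 959*(2 - 1248 + (-1248)**3*959**2) - 730*(-1248)**3*959**2)/(-730 + 959) - 1180498) = 2838370 - 2305743/((-1459 + 911040 + 959*(2 - 1248 - 1943764992*919681) - 730*(-1943764992)*919681)/229 - 1180498) = 2838370 - 2305743/((-1459 + 911040 + 959*(2 - 1248 - 1787643731607552) + 1304979924073512960)/229 - 1180498) = 2838370 - 2305743/((-1459 + 911040 + 959*(-1787643731608798) + 1304979924073512960)/229 - 1180498) = 2838370 - 2305743/((-1459 + 911040 - 1714350338612837282 + 1304979924073512960)/229 - 1180498) = 2838370 - 2305743/((1/229)*(-409370414538414741) - 1180498) = 2838370 - 2305743/(-409370414538414741/229 - 1180498) = 2838370 - 2305743/(-409370414808748783/229) = 2838370 - 2305743*(-229)/409370414808748783 = 2838370 - 1*(-528015147/409370414808748783) = 2838370 + 528015147/409370414808748783 = 1161944704280708811218857/409370414808748783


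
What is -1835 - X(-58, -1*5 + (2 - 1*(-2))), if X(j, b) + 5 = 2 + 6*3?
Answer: -1850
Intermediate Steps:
X(j, b) = 15 (X(j, b) = -5 + (2 + 6*3) = -5 + (2 + 18) = -5 + 20 = 15)
-1835 - X(-58, -1*5 + (2 - 1*(-2))) = -1835 - 1*15 = -1835 - 15 = -1850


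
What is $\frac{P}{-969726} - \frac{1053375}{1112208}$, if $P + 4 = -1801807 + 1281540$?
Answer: $- \frac{73805926147}{179756169168} \approx -0.41059$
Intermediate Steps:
$P = -520271$ ($P = -4 + \left(-1801807 + 1281540\right) = -4 - 520267 = -520271$)
$\frac{P}{-969726} - \frac{1053375}{1112208} = - \frac{520271}{-969726} - \frac{1053375}{1112208} = \left(-520271\right) \left(- \frac{1}{969726}\right) - \frac{351125}{370736} = \frac{520271}{969726} - \frac{351125}{370736} = - \frac{73805926147}{179756169168}$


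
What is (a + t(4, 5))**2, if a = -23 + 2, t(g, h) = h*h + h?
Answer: 81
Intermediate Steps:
t(g, h) = h + h**2 (t(g, h) = h**2 + h = h + h**2)
a = -21
(a + t(4, 5))**2 = (-21 + 5*(1 + 5))**2 = (-21 + 5*6)**2 = (-21 + 30)**2 = 9**2 = 81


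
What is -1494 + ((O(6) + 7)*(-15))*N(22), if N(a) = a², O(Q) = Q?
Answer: -95874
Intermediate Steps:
-1494 + ((O(6) + 7)*(-15))*N(22) = -1494 + ((6 + 7)*(-15))*22² = -1494 + (13*(-15))*484 = -1494 - 195*484 = -1494 - 94380 = -95874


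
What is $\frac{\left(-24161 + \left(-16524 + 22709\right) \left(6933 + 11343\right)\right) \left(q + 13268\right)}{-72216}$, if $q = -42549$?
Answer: $\frac{3309130695619}{72216} \approx 4.5823 \cdot 10^{7}$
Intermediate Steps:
$\frac{\left(-24161 + \left(-16524 + 22709\right) \left(6933 + 11343\right)\right) \left(q + 13268\right)}{-72216} = \frac{\left(-24161 + \left(-16524 + 22709\right) \left(6933 + 11343\right)\right) \left(-42549 + 13268\right)}{-72216} = \left(-24161 + 6185 \cdot 18276\right) \left(-29281\right) \left(- \frac{1}{72216}\right) = \left(-24161 + 113037060\right) \left(-29281\right) \left(- \frac{1}{72216}\right) = 113012899 \left(-29281\right) \left(- \frac{1}{72216}\right) = \left(-3309130695619\right) \left(- \frac{1}{72216}\right) = \frac{3309130695619}{72216}$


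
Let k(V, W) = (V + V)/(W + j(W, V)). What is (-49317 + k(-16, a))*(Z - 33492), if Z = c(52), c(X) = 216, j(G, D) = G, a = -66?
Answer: 18051708676/11 ≈ 1.6411e+9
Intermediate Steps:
k(V, W) = V/W (k(V, W) = (V + V)/(W + W) = (2*V)/((2*W)) = (2*V)*(1/(2*W)) = V/W)
Z = 216
(-49317 + k(-16, a))*(Z - 33492) = (-49317 - 16/(-66))*(216 - 33492) = (-49317 - 16*(-1/66))*(-33276) = (-49317 + 8/33)*(-33276) = -1627453/33*(-33276) = 18051708676/11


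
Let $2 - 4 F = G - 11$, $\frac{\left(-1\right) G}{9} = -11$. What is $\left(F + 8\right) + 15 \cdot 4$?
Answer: $\frac{93}{2} \approx 46.5$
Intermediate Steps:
$G = 99$ ($G = \left(-9\right) \left(-11\right) = 99$)
$F = - \frac{43}{2}$ ($F = \frac{1}{2} - \frac{99 - 11}{4} = \frac{1}{2} - 22 = - \frac{43}{2} \approx -21.5$)
$\left(F + 8\right) + 15 \cdot 4 = \left(- \frac{43}{2} + 8\right) + 15 \cdot 4 = - \frac{27}{2} + 60 = \frac{93}{2}$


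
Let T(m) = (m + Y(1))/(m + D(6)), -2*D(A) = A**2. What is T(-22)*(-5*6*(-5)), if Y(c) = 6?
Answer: 60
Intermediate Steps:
D(A) = -A**2/2
T(m) = (6 + m)/(-18 + m) (T(m) = (m + 6)/(m - 1/2*6**2) = (6 + m)/(m - 1/2*36) = (6 + m)/(m - 18) = (6 + m)/(-18 + m))
T(-22)*(-5*6*(-5)) = ((6 - 22)/(-18 - 22))*(-5*6*(-5)) = (-16/(-40))*(-30*(-5)) = -1/40*(-16)*150 = (2/5)*150 = 60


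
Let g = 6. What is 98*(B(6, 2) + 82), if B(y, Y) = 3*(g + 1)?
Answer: 10094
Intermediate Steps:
B(y, Y) = 21 (B(y, Y) = 3*(6 + 1) = 3*7 = 21)
98*(B(6, 2) + 82) = 98*(21 + 82) = 98*103 = 10094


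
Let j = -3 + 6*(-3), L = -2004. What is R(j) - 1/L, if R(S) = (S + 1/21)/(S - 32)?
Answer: 98097/247828 ≈ 0.39583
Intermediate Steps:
j = -21 (j = -3 - 18 = -21)
R(S) = (1/21 + S)/(-32 + S) (R(S) = (S + 1/21)/(-32 + S) = (1/21 + S)/(-32 + S))
R(j) - 1/L = (1/21 - 21)/(-32 - 21) - 1/(-2004) = -440/21/(-53) - 1*(-1/2004) = -1/53*(-440/21) + 1/2004 = 440/1113 + 1/2004 = 98097/247828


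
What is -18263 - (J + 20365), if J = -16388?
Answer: -22240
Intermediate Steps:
-18263 - (J + 20365) = -18263 - (-16388 + 20365) = -18263 - 1*3977 = -18263 - 3977 = -22240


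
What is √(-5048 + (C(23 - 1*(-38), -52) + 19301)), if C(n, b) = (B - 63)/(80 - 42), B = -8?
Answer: √20578634/38 ≈ 119.38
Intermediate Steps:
C(n, b) = -71/38 (C(n, b) = (-8 - 63)/(80 - 42) = -71/38)
√(-5048 + (C(23 - 1*(-38), -52) + 19301)) = √(-5048 + (-71/38 + 19301)) = √(-5048 + 733367/38) = √(541543/38) = √20578634/38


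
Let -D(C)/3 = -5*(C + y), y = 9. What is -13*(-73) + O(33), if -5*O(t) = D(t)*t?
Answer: -3209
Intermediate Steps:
D(C) = 135 + 15*C (D(C) = -(-15)*(C + 9) = -(-15)*(9 + C) = -3*(-45 - 5*C) = 135 + 15*C)
O(t) = -t*(135 + 15*t)/5 (O(t) = -(135 + 15*t)*t/5 = -t*(135 + 15*t)/5)
-13*(-73) + O(33) = -13*(-73) - 3*33*(9 + 33) = 949 - 3*33*42 = 949 - 4158 = -3209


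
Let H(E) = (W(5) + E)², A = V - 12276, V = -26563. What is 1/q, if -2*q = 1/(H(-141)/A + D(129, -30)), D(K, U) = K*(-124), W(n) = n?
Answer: 1242574280/38839 ≈ 31993.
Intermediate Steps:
A = -38839 (A = -26563 - 12276 = -38839)
H(E) = (5 + E)²
D(K, U) = -124*K
q = 38839/1242574280 (q = -1/(2*((5 - 141)²/(-38839) - 124*129)) = -1/(2*((-136)²*(-1/38839) - 15996)) = -1/(2*(18496*(-1/38839) - 15996)) = -1/(2*(-18496/38839 - 15996)) = -1/(2*(-621287140/38839)) = -½*(-38839/621287140) = 38839/1242574280 ≈ 3.1257e-5)
1/q = 1/(38839/1242574280) = 1242574280/38839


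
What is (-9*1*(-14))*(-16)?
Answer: -2016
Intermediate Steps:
(-9*1*(-14))*(-16) = -9*(-14)*(-16) = 126*(-16) = -2016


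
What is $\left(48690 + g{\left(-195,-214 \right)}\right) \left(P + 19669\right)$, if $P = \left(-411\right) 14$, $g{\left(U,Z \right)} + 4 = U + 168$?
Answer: $677089985$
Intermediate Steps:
$g{\left(U,Z \right)} = 164 + U$ ($g{\left(U,Z \right)} = -4 + \left(U + 168\right) = -4 + \left(168 + U\right) = 164 + U$)
$P = -5754$
$\left(48690 + g{\left(-195,-214 \right)}\right) \left(P + 19669\right) = \left(48690 + \left(164 - 195\right)\right) \left(-5754 + 19669\right) = \left(48690 - 31\right) 13915 = 48659 \cdot 13915 = 677089985$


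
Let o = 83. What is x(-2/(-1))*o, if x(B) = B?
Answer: 166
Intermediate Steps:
x(-2/(-1))*o = -2/(-1)*83 = -2*(-1)*83 = 2*83 = 166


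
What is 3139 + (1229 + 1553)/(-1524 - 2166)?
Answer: 5790064/1845 ≈ 3138.2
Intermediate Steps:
3139 + (1229 + 1553)/(-1524 - 2166) = 3139 + 2782/(-3690) = 3139 + 2782*(-1/3690) = 3139 - 1391/1845 = 5790064/1845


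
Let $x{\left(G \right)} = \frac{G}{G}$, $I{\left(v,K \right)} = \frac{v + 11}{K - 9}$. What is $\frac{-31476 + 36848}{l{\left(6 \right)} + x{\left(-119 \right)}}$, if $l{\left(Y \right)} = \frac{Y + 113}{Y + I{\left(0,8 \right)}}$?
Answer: $- \frac{13430}{57} \approx -235.61$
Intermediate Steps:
$I{\left(v,K \right)} = \frac{11 + v}{-9 + K}$
$x{\left(G \right)} = 1$
$l{\left(Y \right)} = \frac{113 + Y}{-11 + Y}$ ($l{\left(Y \right)} = \frac{Y + 113}{Y + \frac{11 + 0}{-9 + 8}} = \frac{113 + Y}{Y + \frac{1}{-1} \cdot 11} = \frac{113 + Y}{Y - 11} = \frac{113 + Y}{-11 + Y}$)
$\frac{-31476 + 36848}{l{\left(6 \right)} + x{\left(-119 \right)}} = \frac{-31476 + 36848}{\frac{113 + 6}{-11 + 6} + 1} = \frac{5372}{\frac{1}{-5} \cdot 119 + 1} = \frac{5372}{\left(- \frac{1}{5}\right) 119 + 1} = \frac{5372}{- \frac{119}{5} + 1} = \frac{5372}{- \frac{114}{5}} = 5372 \left(- \frac{5}{114}\right) = - \frac{13430}{57}$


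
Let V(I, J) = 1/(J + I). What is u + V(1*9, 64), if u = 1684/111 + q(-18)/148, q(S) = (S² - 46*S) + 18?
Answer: 374201/16206 ≈ 23.090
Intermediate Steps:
V(I, J) = 1/(I + J)
q(S) = 18 + S² - 46*S
u = 5123/222 (u = 1684/111 + (18 + (-18)² - 46*(-18))/148 = 1684*(1/111) + (18 + 324 + 828)*(1/148) = 1684/111 + 1170*(1/148) = 1684/111 + 585/74 = 5123/222 ≈ 23.077)
u + V(1*9, 64) = 5123/222 + 1/(1*9 + 64) = 5123/222 + 1/(9 + 64) = 5123/222 + 1/73 = 374201/16206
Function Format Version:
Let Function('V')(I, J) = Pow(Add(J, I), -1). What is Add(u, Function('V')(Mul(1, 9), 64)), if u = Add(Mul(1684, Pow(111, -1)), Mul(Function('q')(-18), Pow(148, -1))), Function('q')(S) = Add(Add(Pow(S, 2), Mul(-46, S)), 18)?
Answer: Rational(374201, 16206) ≈ 23.090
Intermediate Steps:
Function('V')(I, J) = Pow(Add(I, J), -1)
Function('q')(S) = Add(18, Pow(S, 2), Mul(-46, S))
u = Rational(5123, 222) (u = Add(Mul(1684, Pow(111, -1)), Mul(Add(18, Pow(-18, 2), Mul(-46, -18)), Pow(148, -1))) = Add(Mul(1684, Rational(1, 111)), Mul(Add(18, 324, 828), Rational(1, 148))) = Add(Rational(1684, 111), Mul(1170, Rational(1, 148))) = Add(Rational(1684, 111), Rational(585, 74)) = Rational(5123, 222) ≈ 23.077)
Add(u, Function('V')(Mul(1, 9), 64)) = Add(Rational(5123, 222), Pow(Add(Mul(1, 9), 64), -1)) = Add(Rational(5123, 222), Pow(Add(9, 64), -1)) = Add(Rational(5123, 222), Pow(73, -1)) = Add(Rational(5123, 222), Rational(1, 73)) = Rational(374201, 16206)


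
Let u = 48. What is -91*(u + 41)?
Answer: -8099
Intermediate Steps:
-91*(u + 41) = -91*(48 + 41) = -91*89 = -8099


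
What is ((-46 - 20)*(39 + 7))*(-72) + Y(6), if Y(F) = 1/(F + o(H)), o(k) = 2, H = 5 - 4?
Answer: 1748737/8 ≈ 2.1859e+5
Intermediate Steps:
H = 1
Y(F) = 1/(2 + F) (Y(F) = 1/(F + 2) = 1/(2 + F))
((-46 - 20)*(39 + 7))*(-72) + Y(6) = ((-46 - 20)*(39 + 7))*(-72) + 1/(2 + 6) = -66*46*(-72) + 1/8 = -3036*(-72) + ⅛ = 218592 + ⅛ = 1748737/8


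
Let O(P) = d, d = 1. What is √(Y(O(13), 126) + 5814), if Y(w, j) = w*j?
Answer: 6*√165 ≈ 77.071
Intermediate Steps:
O(P) = 1
Y(w, j) = j*w
√(Y(O(13), 126) + 5814) = √(126*1 + 5814) = √(126 + 5814) = √5940 = 6*√165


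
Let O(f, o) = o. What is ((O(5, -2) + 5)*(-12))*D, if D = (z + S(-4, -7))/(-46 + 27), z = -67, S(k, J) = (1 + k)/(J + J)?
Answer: -16830/133 ≈ -126.54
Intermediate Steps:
S(k, J) = (1 + k)/(2*J) (S(k, J) = (1 + k)/((2*J)) = (1 + k)*(1/(2*J)) = (1 + k)/(2*J))
D = 935/266 (D = (-67 + (½)*(1 - 4)/(-7))/(-46 + 27) = (-67 + (½)*(-⅐)*(-3))/(-19) = (-67 + 3/14)*(-1/19) = -935/14*(-1/19) = 935/266 ≈ 3.5150)
((O(5, -2) + 5)*(-12))*D = ((-2 + 5)*(-12))*(935/266) = (3*(-12))*(935/266) = -36*935/266 = -16830/133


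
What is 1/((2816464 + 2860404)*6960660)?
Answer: 1/39514748012880 ≈ 2.5307e-14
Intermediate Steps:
1/((2816464 + 2860404)*6960660) = (1/6960660)/5676868 = (1/5676868)*(1/6960660) = 1/39514748012880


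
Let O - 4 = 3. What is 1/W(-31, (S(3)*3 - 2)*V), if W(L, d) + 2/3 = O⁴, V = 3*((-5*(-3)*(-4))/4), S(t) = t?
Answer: 3/7201 ≈ 0.00041661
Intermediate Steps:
O = 7 (O = 4 + 3 = 7)
V = -45 (V = 3*((15*(-4))*(¼)) = 3*(-60*¼) = 3*(-15) = -45)
W(L, d) = 7201/3 (W(L, d) = -⅔ + 7⁴ = -⅔ + 2401 = 7201/3)
1/W(-31, (S(3)*3 - 2)*V) = 1/(7201/3) = 3/7201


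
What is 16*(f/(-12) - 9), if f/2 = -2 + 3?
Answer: -440/3 ≈ -146.67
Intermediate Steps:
f = 2 (f = 2*(-2 + 3) = 2*1 = 2)
16*(f/(-12) - 9) = 16*(2/(-12) - 9) = 16*(2*(-1/12) - 9) = 16*(-1/6 - 9) = 16*(-55/6) = -440/3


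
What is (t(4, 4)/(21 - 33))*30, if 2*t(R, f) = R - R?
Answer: 0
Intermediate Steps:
t(R, f) = 0 (t(R, f) = (R - R)/2 = (1/2)*0 = 0)
(t(4, 4)/(21 - 33))*30 = (0/(21 - 33))*30 = (0/(-12))*30 = -1/12*0*30 = 0*30 = 0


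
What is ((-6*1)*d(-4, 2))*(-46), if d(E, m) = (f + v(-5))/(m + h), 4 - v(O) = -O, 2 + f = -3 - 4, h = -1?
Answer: -2760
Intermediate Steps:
f = -9 (f = -2 + (-3 - 4) = -2 - 7 = -9)
v(O) = 4 + O (v(O) = 4 - (-1)*O = 4 + O)
d(E, m) = -10/(-1 + m) (d(E, m) = (-9 + (4 - 5))/(m - 1) = (-9 - 1)/(-1 + m) = -10/(-1 + m))
((-6*1)*d(-4, 2))*(-46) = ((-6*1)*(-10/(-1 + 2)))*(-46) = -(-60)/1*(-46) = -(-60)*(-46) = -6*(-10)*(-46) = 60*(-46) = -2760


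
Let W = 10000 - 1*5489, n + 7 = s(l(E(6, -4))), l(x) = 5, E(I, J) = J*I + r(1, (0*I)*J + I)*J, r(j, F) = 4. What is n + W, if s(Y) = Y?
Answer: 4509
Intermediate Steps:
E(I, J) = 4*J + I*J (E(I, J) = J*I + 4*J = I*J + 4*J = 4*J + I*J)
n = -2 (n = -7 + 5 = -2)
W = 4511 (W = 10000 - 5489 = 4511)
n + W = -2 + 4511 = 4509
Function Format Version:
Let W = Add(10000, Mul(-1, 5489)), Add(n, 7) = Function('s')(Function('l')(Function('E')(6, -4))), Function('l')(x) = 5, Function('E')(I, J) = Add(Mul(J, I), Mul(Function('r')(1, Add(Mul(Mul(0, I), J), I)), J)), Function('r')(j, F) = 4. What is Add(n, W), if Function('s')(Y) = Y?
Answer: 4509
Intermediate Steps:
Function('E')(I, J) = Add(Mul(4, J), Mul(I, J)) (Function('E')(I, J) = Add(Mul(J, I), Mul(4, J)) = Add(Mul(I, J), Mul(4, J)) = Add(Mul(4, J), Mul(I, J)))
n = -2 (n = Add(-7, 5) = -2)
W = 4511 (W = Add(10000, -5489) = 4511)
Add(n, W) = Add(-2, 4511) = 4509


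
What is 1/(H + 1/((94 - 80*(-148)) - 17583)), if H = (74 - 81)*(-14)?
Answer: 5649/553601 ≈ 0.010204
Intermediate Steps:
H = 98 (H = -7*(-14) = 98)
1/(H + 1/((94 - 80*(-148)) - 17583)) = 1/(98 + 1/((94 - 80*(-148)) - 17583)) = 1/(98 + 1/((94 + 11840) - 17583)) = 1/(98 + 1/(11934 - 17583)) = 1/(98 + 1/(-5649)) = 1/(98 - 1/5649) = 1/(553601/5649) = 5649/553601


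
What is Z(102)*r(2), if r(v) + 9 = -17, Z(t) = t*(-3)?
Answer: 7956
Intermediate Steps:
Z(t) = -3*t
r(v) = -26 (r(v) = -9 - 17 = -26)
Z(102)*r(2) = -3*102*(-26) = -306*(-26) = 7956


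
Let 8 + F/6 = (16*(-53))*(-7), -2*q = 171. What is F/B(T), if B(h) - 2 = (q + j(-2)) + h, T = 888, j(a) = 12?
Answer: 71136/1633 ≈ 43.562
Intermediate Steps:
q = -171/2 (q = -1/2*171 = -171/2 ≈ -85.500)
B(h) = -143/2 + h (B(h) = 2 + ((-171/2 + 12) + h) = 2 + (-147/2 + h) = -143/2 + h)
F = 35568 (F = -48 + 6*((16*(-53))*(-7)) = -48 + 6*(-848*(-7)) = -48 + 6*5936 = -48 + 35616 = 35568)
F/B(T) = 35568/(-143/2 + 888) = 35568/(1633/2) = 35568*(2/1633) = 71136/1633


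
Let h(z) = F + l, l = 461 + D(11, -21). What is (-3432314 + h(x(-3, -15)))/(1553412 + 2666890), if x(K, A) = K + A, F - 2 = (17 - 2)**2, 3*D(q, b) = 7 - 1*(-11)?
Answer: -1715810/2110151 ≈ -0.81312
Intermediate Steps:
D(q, b) = 6 (D(q, b) = (7 - 1*(-11))/3 = (7 + 11)/3 = (1/3)*18 = 6)
l = 467 (l = 461 + 6 = 467)
F = 227 (F = 2 + (17 - 2)**2 = 2 + 15**2 = 2 + 225 = 227)
x(K, A) = A + K
h(z) = 694 (h(z) = 227 + 467 = 694)
(-3432314 + h(x(-3, -15)))/(1553412 + 2666890) = (-3432314 + 694)/(1553412 + 2666890) = -3431620/4220302 = -3431620*1/4220302 = -1715810/2110151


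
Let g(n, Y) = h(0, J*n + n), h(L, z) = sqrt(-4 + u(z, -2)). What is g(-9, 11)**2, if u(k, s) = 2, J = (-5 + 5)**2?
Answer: -2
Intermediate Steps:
J = 0 (J = 0**2 = 0)
h(L, z) = I*sqrt(2) (h(L, z) = sqrt(-4 + 2) = sqrt(-2) = I*sqrt(2))
g(n, Y) = I*sqrt(2)
g(-9, 11)**2 = (I*sqrt(2))**2 = -2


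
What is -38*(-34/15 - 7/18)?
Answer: 4541/45 ≈ 100.91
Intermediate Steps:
-38*(-34/15 - 7/18) = -38*(-239/90) = 4541/45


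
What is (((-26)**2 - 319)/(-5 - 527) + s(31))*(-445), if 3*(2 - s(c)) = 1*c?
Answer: 913585/228 ≈ 4007.0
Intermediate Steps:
s(c) = 2 - c/3
(((-26)**2 - 319)/(-5 - 527) + s(31))*(-445) = (((-26)**2 - 319)/(-5 - 527) + (2 - 1/3*31))*(-445) = ((676 - 319)/(-532) + (2 - 31/3))*(-445) = (357*(-1/532) - 25/3)*(-445) = (-51/76 - 25/3)*(-445) = -2053/228*(-445) = 913585/228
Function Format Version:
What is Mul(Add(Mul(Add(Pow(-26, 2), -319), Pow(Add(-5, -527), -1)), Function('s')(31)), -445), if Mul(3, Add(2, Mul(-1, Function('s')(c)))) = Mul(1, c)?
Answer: Rational(913585, 228) ≈ 4007.0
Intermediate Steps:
Function('s')(c) = Add(2, Mul(Rational(-1, 3), c)) (Function('s')(c) = Add(2, Mul(Rational(-1, 3), Mul(1, c))) = Add(2, Mul(Rational(-1, 3), c)))
Mul(Add(Mul(Add(Pow(-26, 2), -319), Pow(Add(-5, -527), -1)), Function('s')(31)), -445) = Mul(Add(Mul(Add(Pow(-26, 2), -319), Pow(Add(-5, -527), -1)), Add(2, Mul(Rational(-1, 3), 31))), -445) = Mul(Add(Mul(Add(676, -319), Pow(-532, -1)), Add(2, Rational(-31, 3))), -445) = Mul(Add(Mul(357, Rational(-1, 532)), Rational(-25, 3)), -445) = Mul(Add(Rational(-51, 76), Rational(-25, 3)), -445) = Mul(Rational(-2053, 228), -445) = Rational(913585, 228)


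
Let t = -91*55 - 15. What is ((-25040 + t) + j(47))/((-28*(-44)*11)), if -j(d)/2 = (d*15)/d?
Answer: -15045/6776 ≈ -2.2203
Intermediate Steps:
j(d) = -30 (j(d) = -2*d*15/d = -2*15*d/d = -2*15 = -30)
t = -5020 (t = -5005 - 15 = -5020)
((-25040 + t) + j(47))/((-28*(-44)*11)) = ((-25040 - 5020) - 30)/((-28*(-44)*11)) = (-30060 - 30)/((1232*11)) = -30090/13552 = -30090*1/13552 = -15045/6776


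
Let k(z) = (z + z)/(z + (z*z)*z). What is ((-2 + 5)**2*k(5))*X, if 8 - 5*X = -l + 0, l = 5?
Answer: 9/5 ≈ 1.8000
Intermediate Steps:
X = 13/5 (X = 8/5 - (-1*5 + 0)/5 = 8/5 - (-5 + 0)/5 = 8/5 - 1/5*(-5) = 8/5 + 1 = 13/5 ≈ 2.6000)
k(z) = 2*z/(z + z**3) (k(z) = (2*z)/(z + z**2*z) = (2*z)/(z + z**3) = 2*z/(z + z**3))
((-2 + 5)**2*k(5))*X = ((-2 + 5)**2*(2/(1 + 5**2)))*(13/5) = (3**2*(2/(1 + 25)))*(13/5) = (9*(2/26))*(13/5) = (9*(2*(1/26)))*(13/5) = (9*(1/13))*(13/5) = (9/13)*(13/5) = 9/5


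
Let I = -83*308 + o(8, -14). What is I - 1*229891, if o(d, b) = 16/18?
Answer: -2299087/9 ≈ -2.5545e+5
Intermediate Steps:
o(d, b) = 8/9 (o(d, b) = 16*(1/18) = 8/9)
I = -230068/9 (I = -83*308 + 8/9 = -25564 + 8/9 = -230068/9 ≈ -25563.)
I - 1*229891 = -230068/9 - 1*229891 = -230068/9 - 229891 = -2299087/9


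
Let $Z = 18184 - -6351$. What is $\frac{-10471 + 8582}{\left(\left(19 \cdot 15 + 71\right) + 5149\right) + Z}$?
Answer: $- \frac{1889}{30040} \approx -0.062883$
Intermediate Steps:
$Z = 24535$ ($Z = 18184 + 6351 = 24535$)
$\frac{-10471 + 8582}{\left(\left(19 \cdot 15 + 71\right) + 5149\right) + Z} = \frac{-10471 + 8582}{\left(\left(19 \cdot 15 + 71\right) + 5149\right) + 24535} = - \frac{1889}{\left(\left(285 + 71\right) + 5149\right) + 24535} = - \frac{1889}{\left(356 + 5149\right) + 24535} = - \frac{1889}{5505 + 24535} = - \frac{1889}{30040}$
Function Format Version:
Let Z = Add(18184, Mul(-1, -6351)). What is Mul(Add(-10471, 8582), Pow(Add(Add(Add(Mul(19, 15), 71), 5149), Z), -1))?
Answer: Rational(-1889, 30040) ≈ -0.062883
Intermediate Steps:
Z = 24535 (Z = Add(18184, 6351) = 24535)
Mul(Add(-10471, 8582), Pow(Add(Add(Add(Mul(19, 15), 71), 5149), Z), -1)) = Mul(Add(-10471, 8582), Pow(Add(Add(Add(Mul(19, 15), 71), 5149), 24535), -1)) = Mul(-1889, Pow(Add(Add(Add(285, 71), 5149), 24535), -1)) = Mul(-1889, Pow(Add(Add(356, 5149), 24535), -1)) = Mul(-1889, Pow(Add(5505, 24535), -1)) = Mul(-1889, Pow(30040, -1)) = Mul(-1889, Rational(1, 30040)) = Rational(-1889, 30040)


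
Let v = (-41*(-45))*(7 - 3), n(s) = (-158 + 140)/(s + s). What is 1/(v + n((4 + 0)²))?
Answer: 16/118071 ≈ 0.00013551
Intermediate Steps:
n(s) = -9/s (n(s) = -18*1/(2*s) = -9/s)
v = 7380 (v = 1845*4 = 7380)
1/(v + n((4 + 0)²)) = 1/(7380 - 9/(4 + 0)²) = 1/(7380 - 9/(4²)) = 1/(7380 - 9/16) = 1/(118071/16) = 16/118071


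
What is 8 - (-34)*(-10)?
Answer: -332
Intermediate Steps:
8 - (-34)*(-10) = 8 - 34*10 = 8 - 340 = -332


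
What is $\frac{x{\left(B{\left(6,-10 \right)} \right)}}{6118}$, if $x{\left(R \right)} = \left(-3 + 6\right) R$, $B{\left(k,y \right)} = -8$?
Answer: $- \frac{12}{3059} \approx -0.0039228$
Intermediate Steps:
$x{\left(R \right)} = 3 R$
$\frac{x{\left(B{\left(6,-10 \right)} \right)}}{6118} = \frac{3 \left(-8\right)}{6118} = \left(-24\right) \frac{1}{6118} = - \frac{12}{3059}$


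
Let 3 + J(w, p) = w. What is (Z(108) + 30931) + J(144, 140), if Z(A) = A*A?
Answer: 42736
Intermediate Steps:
J(w, p) = -3 + w
Z(A) = A**2
(Z(108) + 30931) + J(144, 140) = (108**2 + 30931) + (-3 + 144) = (11664 + 30931) + 141 = 42595 + 141 = 42736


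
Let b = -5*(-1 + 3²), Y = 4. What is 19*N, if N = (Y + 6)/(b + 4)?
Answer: -95/18 ≈ -5.2778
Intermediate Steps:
b = -40 (b = -5*(-1 + 9) = -5*8 = -40)
N = -5/18 (N = (4 + 6)/(-40 + 4) = 10/(-36) = 10*(-1/36) = -5/18 ≈ -0.27778)
19*N = 19*(-5/18) = -95/18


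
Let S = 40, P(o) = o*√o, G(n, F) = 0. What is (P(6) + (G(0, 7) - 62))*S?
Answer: -2480 + 240*√6 ≈ -1892.1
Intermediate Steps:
P(o) = o^(3/2)
(P(6) + (G(0, 7) - 62))*S = (6^(3/2) + (0 - 62))*40 = (6*√6 - 62)*40 = (-62 + 6*√6)*40 = -2480 + 240*√6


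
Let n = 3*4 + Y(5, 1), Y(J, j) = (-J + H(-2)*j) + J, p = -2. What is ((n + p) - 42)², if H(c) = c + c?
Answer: 1296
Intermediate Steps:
H(c) = 2*c
Y(J, j) = -4*j (Y(J, j) = (-J + (2*(-2))*j) + J = (-J - 4*j) + J = -4*j)
n = 8 (n = 3*4 - 4*1 = 12 - 4 = 8)
((n + p) - 42)² = ((8 - 2) - 42)² = (6 - 42)² = (-36)² = 1296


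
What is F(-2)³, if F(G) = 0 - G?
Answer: 8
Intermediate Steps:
F(G) = -G
F(-2)³ = (-1*(-2))³ = 2³ = 8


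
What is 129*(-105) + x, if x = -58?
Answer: -13603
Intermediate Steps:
129*(-105) + x = 129*(-105) - 58 = -13545 - 58 = -13603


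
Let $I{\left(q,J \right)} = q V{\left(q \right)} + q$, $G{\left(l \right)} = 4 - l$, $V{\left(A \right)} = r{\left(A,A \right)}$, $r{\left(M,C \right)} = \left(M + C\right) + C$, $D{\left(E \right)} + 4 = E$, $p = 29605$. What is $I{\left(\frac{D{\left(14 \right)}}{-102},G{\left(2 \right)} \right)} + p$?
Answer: $\frac{8555825}{289} \approx 29605.0$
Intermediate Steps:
$D{\left(E \right)} = -4 + E$
$r{\left(M,C \right)} = M + 2 C$ ($r{\left(M,C \right)} = \left(C + M\right) + C = M + 2 C$)
$V{\left(A \right)} = 3 A$ ($V{\left(A \right)} = A + 2 A = 3 A$)
$I{\left(q,J \right)} = q + 3 q^{2}$ ($I{\left(q,J \right)} = q 3 q + q = 3 q^{2} + q = q + 3 q^{2}$)
$I{\left(\frac{D{\left(14 \right)}}{-102},G{\left(2 \right)} \right)} + p = \frac{-4 + 14}{-102} \left(1 + 3 \frac{-4 + 14}{-102}\right) + 29605 = 10 \left(- \frac{1}{102}\right) \left(1 + 3 \cdot 10 \left(- \frac{1}{102}\right)\right) + 29605 = - \frac{5 \left(1 + 3 \left(- \frac{5}{51}\right)\right)}{51} + 29605 = - \frac{5 \left(1 - \frac{5}{17}\right)}{51} + 29605 = \left(- \frac{5}{51}\right) \frac{12}{17} + 29605 = - \frac{20}{289} + 29605 = \frac{8555825}{289}$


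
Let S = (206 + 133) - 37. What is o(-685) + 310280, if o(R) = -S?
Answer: 309978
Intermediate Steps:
S = 302 (S = 339 - 37 = 302)
o(R) = -302 (o(R) = -1*302 = -302)
o(-685) + 310280 = -302 + 310280 = 309978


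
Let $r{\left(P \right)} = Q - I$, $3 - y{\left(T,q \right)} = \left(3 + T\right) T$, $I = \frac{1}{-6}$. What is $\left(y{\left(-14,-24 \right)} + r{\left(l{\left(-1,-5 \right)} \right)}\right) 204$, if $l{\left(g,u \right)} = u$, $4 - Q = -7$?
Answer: $-28526$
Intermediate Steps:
$Q = 11$ ($Q = 4 - -7 = 4 + 7 = 11$)
$I = - \frac{1}{6} \approx -0.16667$
$y{\left(T,q \right)} = 3 - T \left(3 + T\right)$ ($y{\left(T,q \right)} = 3 - \left(3 + T\right) T = 3 - T \left(3 + T\right)$)
$r{\left(P \right)} = \frac{67}{6}$ ($r{\left(P \right)} = 11 - - \frac{1}{6} = 11 + \frac{1}{6} = \frac{67}{6}$)
$\left(y{\left(-14,-24 \right)} + r{\left(l{\left(-1,-5 \right)} \right)}\right) 204 = \left(\left(3 - \left(-14\right)^{2} - -42\right) + \frac{67}{6}\right) 204 = \left(\left(3 - 196 + 42\right) + \frac{67}{6}\right) 204 = \left(-151 + \frac{67}{6}\right) 204 = \left(- \frac{839}{6}\right) 204 = -28526$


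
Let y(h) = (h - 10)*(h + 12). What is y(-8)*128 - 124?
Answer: -9340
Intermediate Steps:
y(h) = (-10 + h)*(12 + h)
y(-8)*128 - 124 = (-120 + (-8)**2 + 2*(-8))*128 - 124 = (-120 + 64 - 16)*128 - 124 = -72*128 - 124 = -9216 - 124 = -9340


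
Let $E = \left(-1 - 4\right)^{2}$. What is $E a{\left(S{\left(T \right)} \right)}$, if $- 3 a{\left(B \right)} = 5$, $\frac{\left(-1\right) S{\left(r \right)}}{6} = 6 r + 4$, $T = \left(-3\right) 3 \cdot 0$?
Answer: $- \frac{125}{3} \approx -41.667$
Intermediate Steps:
$T = 0$ ($T = \left(-9\right) 0 = 0$)
$S{\left(r \right)} = -24 - 36 r$ ($S{\left(r \right)} = - 6 \left(6 r + 4\right) = - 6 \left(4 + 6 r\right) = -24 - 36 r$)
$a{\left(B \right)} = - \frac{5}{3}$ ($a{\left(B \right)} = \left(- \frac{1}{3}\right) 5 = - \frac{5}{3}$)
$E = 25$ ($E = \left(-1 - 4\right)^{2} = \left(-5\right)^{2} = 25$)
$E a{\left(S{\left(T \right)} \right)} = 25 \left(- \frac{5}{3}\right) = - \frac{125}{3}$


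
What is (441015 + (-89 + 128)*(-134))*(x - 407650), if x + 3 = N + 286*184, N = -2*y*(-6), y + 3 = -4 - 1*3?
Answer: -154770027561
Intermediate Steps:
y = -10 (y = -3 + (-4 - 1*3) = -3 + (-4 - 3) = -3 - 7 = -10)
N = -120 (N = -2*(-10)*(-6) = 20*(-6) = -120)
x = 52501 (x = -3 + (-120 + 286*184) = -3 + (-120 + 52624) = -3 + 52504 = 52501)
(441015 + (-89 + 128)*(-134))*(x - 407650) = (441015 + (-89 + 128)*(-134))*(52501 - 407650) = (441015 + 39*(-134))*(-355149) = (441015 - 5226)*(-355149) = 435789*(-355149) = -154770027561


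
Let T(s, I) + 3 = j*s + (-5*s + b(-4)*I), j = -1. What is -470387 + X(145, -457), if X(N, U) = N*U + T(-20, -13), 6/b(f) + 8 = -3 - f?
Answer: -3755667/7 ≈ -5.3652e+5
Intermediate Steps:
b(f) = 6/(-11 - f) (b(f) = 6/(-8 + (-3 - f)) = 6/(-11 - f))
T(s, I) = -3 - 6*s - 6*I/7 (T(s, I) = -3 + (-s + (-5*s + (-6/(11 - 4))*I)) = -3 + (-s + (-5*s + (-6/7)*I)) = -3 + (-s + (-5*s + (-6*⅐)*I)) = -3 + (-s + (-5*s - 6*I/7)) = -3 + (-6*s - 6*I/7) = -3 - 6*s - 6*I/7)
X(N, U) = 897/7 + N*U (X(N, U) = N*U + (-3 - 6*(-20) - 6/7*(-13)) = N*U + (-3 + 120 + 78/7) = N*U + 897/7 = 897/7 + N*U)
-470387 + X(145, -457) = -470387 + (897/7 + 145*(-457)) = -470387 + (897/7 - 66265) = -470387 - 462958/7 = -3755667/7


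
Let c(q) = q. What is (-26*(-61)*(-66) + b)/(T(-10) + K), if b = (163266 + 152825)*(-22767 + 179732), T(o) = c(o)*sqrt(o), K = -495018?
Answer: -12280188522974751/122521410662 + 248075595695*I*sqrt(10)/122521410662 ≈ -1.0023e+5 + 6.4028*I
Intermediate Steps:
T(o) = o**(3/2) (T(o) = o*sqrt(o) = o**(3/2))
b = 49615223815 (b = 316091*156965 = 49615223815)
(-26*(-61)*(-66) + b)/(T(-10) + K) = (-26*(-61)*(-66) + 49615223815)/((-10)**(3/2) - 495018) = (1586*(-66) + 49615223815)/(-10*I*sqrt(10) - 495018) = (-104676 + 49615223815)/(-495018 - 10*I*sqrt(10)) = 49615119139/(-495018 - 10*I*sqrt(10))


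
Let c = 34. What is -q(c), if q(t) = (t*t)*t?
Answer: -39304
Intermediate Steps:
q(t) = t³ (q(t) = t²*t = t³)
-q(c) = -1*34³ = -1*39304 = -39304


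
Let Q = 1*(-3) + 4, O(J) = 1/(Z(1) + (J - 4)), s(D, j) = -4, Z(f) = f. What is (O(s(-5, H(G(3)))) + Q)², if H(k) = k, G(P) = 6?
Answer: 36/49 ≈ 0.73469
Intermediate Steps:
O(J) = 1/(-3 + J) (O(J) = 1/(1 + (J - 4)) = 1/(1 + (-4 + J)) = 1/(-3 + J))
Q = 1 (Q = -3 + 4 = 1)
(O(s(-5, H(G(3)))) + Q)² = (1/(-3 - 4) + 1)² = (1/(-7) + 1)² = (-⅐ + 1)² = (6/7)² = 36/49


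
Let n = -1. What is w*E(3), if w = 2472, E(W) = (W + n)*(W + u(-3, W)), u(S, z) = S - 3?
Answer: -14832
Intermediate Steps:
u(S, z) = -3 + S
E(W) = (-1 + W)*(-6 + W) (E(W) = (W - 1)*(W + (-3 - 3)) = (-1 + W)*(W - 6) = (-1 + W)*(-6 + W))
w*E(3) = 2472*(6 + 3² - 7*3) = 2472*(6 + 9 - 21) = 2472*(-6) = -14832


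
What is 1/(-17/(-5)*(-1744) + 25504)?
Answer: 5/97872 ≈ 5.1087e-5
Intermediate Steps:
1/(-17/(-5)*(-1744) + 25504) = 1/(-17*(-1/5)*(-1744) + 25504) = 1/((17/5)*(-1744) + 25504) = 1/(-29648/5 + 25504) = 1/(97872/5) = 5/97872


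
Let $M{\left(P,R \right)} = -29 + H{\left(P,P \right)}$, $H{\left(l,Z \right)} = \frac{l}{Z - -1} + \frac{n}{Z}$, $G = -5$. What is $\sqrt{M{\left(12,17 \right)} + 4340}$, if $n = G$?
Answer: $\frac{\sqrt{26231205}}{78} \approx 65.662$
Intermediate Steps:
$n = -5$
$H{\left(l,Z \right)} = - \frac{5}{Z} + \frac{l}{1 + Z}$ ($H{\left(l,Z \right)} = \frac{l}{Z - -1} - \frac{5}{Z} = \frac{l}{Z + 1} - \frac{5}{Z} = \frac{l}{1 + Z} - \frac{5}{Z} = - \frac{5}{Z} + \frac{l}{1 + Z}$)
$M{\left(P,R \right)} = -29 + \frac{-5 + P^{2} - 5 P}{P \left(1 + P\right)}$ ($M{\left(P,R \right)} = -29 + \frac{-5 - 5 P + P P}{P \left(1 + P\right)} = -29 + \frac{-5 - 5 P + P^{2}}{P \left(1 + P\right)} = -29 + \frac{-5 + P^{2} - 5 P}{P \left(1 + P\right)}$)
$\sqrt{M{\left(12,17 \right)} + 4340} = \sqrt{\frac{-5 - 408 - 28 \cdot 12^{2}}{12 \left(1 + 12\right)} + 4340} = \sqrt{\frac{-5 - 408 - 4032}{12 \cdot 13} + 4340} = \sqrt{\frac{1}{12} \cdot \frac{1}{13} \left(-5 - 408 - 4032\right) + 4340} = \sqrt{\frac{1}{12} \cdot \frac{1}{13} \left(-4445\right) + 4340} = \sqrt{- \frac{4445}{156} + 4340} = \sqrt{\frac{672595}{156}} = \frac{\sqrt{26231205}}{78}$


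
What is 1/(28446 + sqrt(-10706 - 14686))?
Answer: 4741/134866718 - 23*I*sqrt(3)/202300077 ≈ 3.5153e-5 - 1.9692e-7*I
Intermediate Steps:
1/(28446 + sqrt(-10706 - 14686)) = 1/(28446 + sqrt(-25392)) = 1/(28446 + 92*I*sqrt(3))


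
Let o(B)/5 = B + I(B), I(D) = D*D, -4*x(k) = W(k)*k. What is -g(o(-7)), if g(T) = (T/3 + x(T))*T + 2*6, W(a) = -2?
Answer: -36762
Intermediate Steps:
x(k) = k/2 (x(k) = -(-1)*k/2 = k/2)
I(D) = D²
o(B) = 5*B + 5*B² (o(B) = 5*(B + B²) = 5*B + 5*B²)
g(T) = 12 + 5*T²/6 (g(T) = (T/3 + T/2)*T + 2*6 = (T*(⅓) + T/2)*T + 12 = (T/3 + T/2)*T + 12 = (5*T/6)*T + 12 = 5*T²/6 + 12 = 12 + 5*T²/6)
-g(o(-7)) = -(12 + 5*(5*(-7)*(1 - 7))²/6) = -(12 + 5*(5*(-7)*(-6))²/6) = -(12 + (⅚)*210²) = -(12 + (⅚)*44100) = -(12 + 36750) = -1*36762 = -36762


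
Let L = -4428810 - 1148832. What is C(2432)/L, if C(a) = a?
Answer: -1216/2788821 ≈ -0.00043603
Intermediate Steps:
L = -5577642
C(2432)/L = 2432/(-5577642) = 2432*(-1/5577642) = -1216/2788821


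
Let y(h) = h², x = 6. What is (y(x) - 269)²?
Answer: 54289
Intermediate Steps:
(y(x) - 269)² = (6² - 269)² = (36 - 269)² = (-233)² = 54289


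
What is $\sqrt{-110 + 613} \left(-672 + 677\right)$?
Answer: $5 \sqrt{503} \approx 112.14$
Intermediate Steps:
$\sqrt{-110 + 613} \left(-672 + 677\right) = \sqrt{503} \cdot 5 = 5 \sqrt{503}$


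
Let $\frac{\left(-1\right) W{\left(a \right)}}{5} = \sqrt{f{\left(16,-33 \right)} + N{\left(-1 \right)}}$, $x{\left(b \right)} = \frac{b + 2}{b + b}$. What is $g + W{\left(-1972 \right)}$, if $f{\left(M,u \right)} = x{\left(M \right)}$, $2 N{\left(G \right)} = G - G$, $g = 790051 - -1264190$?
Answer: $\frac{8216949}{4} \approx 2.0542 \cdot 10^{6}$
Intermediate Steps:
$g = 2054241$ ($g = 790051 + 1264190 = 2054241$)
$x{\left(b \right)} = \frac{2 + b}{2 b}$
$N{\left(G \right)} = 0$ ($N{\left(G \right)} = \frac{G - G}{2} = \frac{1}{2} \cdot 0 = 0$)
$f{\left(M,u \right)} = \frac{2 + M}{2 M}$
$W{\left(a \right)} = - \frac{15}{4}$ ($W{\left(a \right)} = - 5 \sqrt{\frac{2 + 16}{2 \cdot 16} + 0} = - 5 \sqrt{\frac{1}{2} \cdot \frac{1}{16} \cdot 18 + 0} = - 5 \sqrt{\frac{9}{16} + 0} = - 5 \sqrt{\frac{9}{16}} = \left(-5\right) \frac{3}{4} = - \frac{15}{4}$)
$g + W{\left(-1972 \right)} = 2054241 - \frac{15}{4} = \frac{8216949}{4}$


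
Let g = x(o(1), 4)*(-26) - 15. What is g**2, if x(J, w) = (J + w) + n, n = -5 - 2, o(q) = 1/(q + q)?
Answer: 2500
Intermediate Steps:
o(q) = 1/(2*q)
n = -7
x(J, w) = -7 + J + w (x(J, w) = (J + w) - 7 = -7 + J + w)
g = 50 (g = (-7 + (1/2)/1 + 4)*(-26) - 15 = (-7 + (1/2)*1 + 4)*(-26) - 15 = (-7 + 1/2 + 4)*(-26) - 15 = -5/2*(-26) - 15 = 65 - 15 = 50)
g**2 = 50**2 = 2500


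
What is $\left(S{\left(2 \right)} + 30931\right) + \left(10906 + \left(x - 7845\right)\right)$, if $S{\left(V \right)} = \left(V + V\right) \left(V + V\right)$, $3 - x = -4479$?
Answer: $38490$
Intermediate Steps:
$x = 4482$ ($x = 3 - -4479 = 3 + 4479 = 4482$)
$S{\left(V \right)} = 4 V^{2}$ ($S{\left(V \right)} = 2 V 2 V = 4 V^{2}$)
$\left(S{\left(2 \right)} + 30931\right) + \left(10906 + \left(x - 7845\right)\right) = \left(4 \cdot 2^{2} + 30931\right) + \left(10906 + \left(4482 - 7845\right)\right) = \left(4 \cdot 4 + 30931\right) + \left(10906 + \left(4482 - 7845\right)\right) = \left(16 + 30931\right) + \left(10906 - 3363\right) = 30947 + 7543 = 38490$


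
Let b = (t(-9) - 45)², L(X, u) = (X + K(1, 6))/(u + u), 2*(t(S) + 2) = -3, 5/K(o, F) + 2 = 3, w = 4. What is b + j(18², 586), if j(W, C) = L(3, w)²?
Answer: 9413/4 ≈ 2353.3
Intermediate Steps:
K(o, F) = 5 (K(o, F) = 5/(-2 + 3) = 5/1 = 5*1 = 5)
t(S) = -7/2 (t(S) = -2 + (½)*(-3) = -2 - 3/2 = -7/2)
L(X, u) = (5 + X)/(2*u) (L(X, u) = (X + 5)/(u + u) = (5 + X)/((2*u)) = (5 + X)*(1/(2*u)) = (5 + X)/(2*u))
b = 9409/4 (b = (-7/2 - 45)² = (-97/2)² = 9409/4 ≈ 2352.3)
j(W, C) = 1 (j(W, C) = ((½)*(5 + 3)/4)² = ((½)*(¼)*8)² = 1² = 1)
b + j(18², 586) = 9409/4 + 1 = 9413/4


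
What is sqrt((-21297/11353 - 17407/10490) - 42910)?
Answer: 7*I*sqrt(12421397670032830530)/119092970 ≈ 207.16*I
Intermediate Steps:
sqrt((-21297/11353 - 17407/10490) - 42910) = sqrt(-421027201/119092970 - 42910) = sqrt(-5110700369901/119092970) = 7*I*sqrt(12421397670032830530)/119092970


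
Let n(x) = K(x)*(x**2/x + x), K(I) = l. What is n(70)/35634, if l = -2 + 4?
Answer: 140/17817 ≈ 0.0078577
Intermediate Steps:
l = 2
K(I) = 2
n(x) = 4*x (n(x) = 2*(x**2/x + x) = 2*(x + x) = 2*(2*x) = 4*x)
n(70)/35634 = (4*70)/35634 = 280*(1/35634) = 140/17817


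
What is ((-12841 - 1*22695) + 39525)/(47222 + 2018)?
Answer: 3989/49240 ≈ 0.081011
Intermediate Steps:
((-12841 - 1*22695) + 39525)/(47222 + 2018) = ((-12841 - 22695) + 39525)/49240 = (-35536 + 39525)*(1/49240) = 3989*(1/49240) = 3989/49240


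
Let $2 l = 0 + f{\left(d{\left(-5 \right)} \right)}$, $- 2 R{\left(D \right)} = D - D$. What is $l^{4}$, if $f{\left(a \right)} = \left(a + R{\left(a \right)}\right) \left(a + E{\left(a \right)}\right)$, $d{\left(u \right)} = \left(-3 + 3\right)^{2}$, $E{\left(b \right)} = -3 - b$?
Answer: $0$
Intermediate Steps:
$d{\left(u \right)} = 0$ ($d{\left(u \right)} = 0^{2} = 0$)
$R{\left(D \right)} = 0$ ($R{\left(D \right)} = - \frac{D - D}{2} = \left(- \frac{1}{2}\right) 0 = 0$)
$f{\left(a \right)} = - 3 a$ ($f{\left(a \right)} = \left(a + 0\right) \left(a - \left(3 + a\right)\right) = a \left(-3\right) = - 3 a$)
$l = 0$ ($l = \frac{0 - 0}{2} = \frac{0 + 0}{2} = \frac{1}{2} \cdot 0 = 0$)
$l^{4} = 0^{4} = 0$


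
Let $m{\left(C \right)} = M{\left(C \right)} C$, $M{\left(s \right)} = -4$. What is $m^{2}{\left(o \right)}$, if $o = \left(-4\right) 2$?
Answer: $1024$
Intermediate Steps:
$o = -8$
$m{\left(C \right)} = - 4 C$
$m^{2}{\left(o \right)} = \left(\left(-4\right) \left(-8\right)\right)^{2} = 32^{2} = 1024$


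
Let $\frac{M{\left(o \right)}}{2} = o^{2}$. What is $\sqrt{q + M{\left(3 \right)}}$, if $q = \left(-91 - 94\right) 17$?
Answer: $i \sqrt{3127} \approx 55.92 i$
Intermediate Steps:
$M{\left(o \right)} = 2 o^{2}$
$q = -3145$ ($q = \left(-185\right) 17 = -3145$)
$\sqrt{q + M{\left(3 \right)}} = \sqrt{-3145 + 2 \cdot 3^{2}} = \sqrt{-3145 + 2 \cdot 9} = \sqrt{-3145 + 18} = \sqrt{-3127} = i \sqrt{3127}$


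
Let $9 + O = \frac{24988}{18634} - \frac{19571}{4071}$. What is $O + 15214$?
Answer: $\frac{576586674002}{37929507} \approx 15202.0$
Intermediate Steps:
$O = - \frac{472845496}{37929507}$ ($O = -9 + \left(\frac{24988}{18634} - \frac{19571}{4071}\right) = -9 + \left(24988 \cdot \frac{1}{18634} - \frac{19571}{4071}\right) = -9 + \left(\frac{12494}{9317} - \frac{19571}{4071}\right) = -9 - \frac{131479933}{37929507} = - \frac{472845496}{37929507} \approx -12.466$)
$O + 15214 = - \frac{472845496}{37929507} + 15214 = \frac{576586674002}{37929507}$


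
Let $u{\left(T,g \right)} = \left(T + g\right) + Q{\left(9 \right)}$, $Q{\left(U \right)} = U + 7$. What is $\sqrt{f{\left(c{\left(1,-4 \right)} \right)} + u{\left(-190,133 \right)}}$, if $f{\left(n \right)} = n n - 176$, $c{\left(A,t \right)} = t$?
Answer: $i \sqrt{201} \approx 14.177 i$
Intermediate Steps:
$Q{\left(U \right)} = 7 + U$
$f{\left(n \right)} = -176 + n^{2}$ ($f{\left(n \right)} = n^{2} - 176 = -176 + n^{2}$)
$u{\left(T,g \right)} = 16 + T + g$ ($u{\left(T,g \right)} = \left(T + g\right) + \left(7 + 9\right) = \left(T + g\right) + 16 = 16 + T + g$)
$\sqrt{f{\left(c{\left(1,-4 \right)} \right)} + u{\left(-190,133 \right)}} = \sqrt{\left(-176 + \left(-4\right)^{2}\right) + \left(16 - 190 + 133\right)} = \sqrt{\left(-176 + 16\right) - 41} = \sqrt{-160 - 41} = \sqrt{-201} = i \sqrt{201}$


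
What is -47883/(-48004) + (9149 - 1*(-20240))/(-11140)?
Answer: -9970147/6076870 ≈ -1.6407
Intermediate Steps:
-47883/(-48004) + (9149 - 1*(-20240))/(-11140) = -47883*(-1/48004) + (9149 + 20240)*(-1/11140) = 4353/4364 + 29389*(-1/11140) = 4353/4364 - 29389/11140 = -9970147/6076870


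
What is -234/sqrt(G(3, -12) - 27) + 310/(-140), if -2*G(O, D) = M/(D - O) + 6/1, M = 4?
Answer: -31/14 + 117*I*sqrt(105)/28 ≈ -2.2143 + 42.818*I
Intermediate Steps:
G(O, D) = -3 - 2/(D - O) (G(O, D) = -(4/(D - O) + 6/1)/2 = -(4/(D - O) + 6*1)/2 = -(4/(D - O) + 6)/2 = -(6 + 4/(D - O))/2 = -3 - 2/(D - O))
-234/sqrt(G(3, -12) - 27) + 310/(-140) = -234/sqrt((-2 - 3*(-12) + 3*3)/(-12 - 1*3) - 27) + 310/(-140) = -234/sqrt((-2 + 36 + 9)/(-12 - 3) - 27) + 310*(-1/140) = -234/sqrt(43/(-15) - 27) - 31/14 = -234/sqrt(-1/15*43 - 27) - 31/14 = -234/sqrt(-43/15 - 27) - 31/14 = -234*(-I*sqrt(105)/56) - 31/14 = -(-117)*I*sqrt(105)/28 - 31/14 = 117*I*sqrt(105)/28 - 31/14 = -31/14 + 117*I*sqrt(105)/28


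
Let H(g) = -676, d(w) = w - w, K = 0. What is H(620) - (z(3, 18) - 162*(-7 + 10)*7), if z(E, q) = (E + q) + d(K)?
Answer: 2705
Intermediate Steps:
d(w) = 0
z(E, q) = E + q (z(E, q) = (E + q) + 0 = E + q)
H(620) - (z(3, 18) - 162*(-7 + 10)*7) = -676 - ((3 + 18) - 162*(-7 + 10)*7) = -676 - (21 - 486*7) = -676 - (21 - 162*21) = -676 - (21 - 3402) = -676 - 1*(-3381) = -676 + 3381 = 2705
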